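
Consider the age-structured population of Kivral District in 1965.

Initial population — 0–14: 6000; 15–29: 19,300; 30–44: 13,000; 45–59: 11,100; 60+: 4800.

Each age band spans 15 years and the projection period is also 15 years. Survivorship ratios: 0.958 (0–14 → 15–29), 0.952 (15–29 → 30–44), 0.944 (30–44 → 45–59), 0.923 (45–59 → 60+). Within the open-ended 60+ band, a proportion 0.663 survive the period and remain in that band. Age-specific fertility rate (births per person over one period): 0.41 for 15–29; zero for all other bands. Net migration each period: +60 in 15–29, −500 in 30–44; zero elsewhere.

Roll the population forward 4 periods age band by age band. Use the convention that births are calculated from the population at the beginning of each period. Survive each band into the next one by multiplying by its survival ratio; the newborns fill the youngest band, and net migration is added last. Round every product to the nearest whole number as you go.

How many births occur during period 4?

Call the groups 1 to 5, youngest first.
[period 1]
Births: 19300 * 0.41 = 7913
Group 2: 6000 * 0.958 = 5748
Group 3: 19300 * 0.952 = 18374
Group 4: 13000 * 0.944 = 12272
Group 5: 11100 * 0.923 + 4800 * 0.663 = 10245 + 3182 = 13427
Net migration: Group 2 + 60 → 5808; Group 3 − 500 → 17874
→ [7913, 5808, 17874, 12272, 13427]
[period 2]
Births: 5808 * 0.41 = 2381
Group 2: 7913 * 0.958 = 7581
Group 3: 5808 * 0.952 = 5529
Group 4: 17874 * 0.944 = 16873
Group 5: 12272 * 0.923 + 13427 * 0.663 = 11327 + 8902 = 20229
Net migration: Group 2 + 60 → 7641; Group 3 − 500 → 5029
→ [2381, 7641, 5029, 16873, 20229]
[period 3]
Births: 7641 * 0.41 = 3133
Group 2: 2381 * 0.958 = 2281
Group 3: 7641 * 0.952 = 7274
Group 4: 5029 * 0.944 = 4747
Group 5: 16873 * 0.923 + 20229 * 0.663 = 15574 + 13412 = 28986
Net migration: Group 2 + 60 → 2341; Group 3 − 500 → 6774
→ [3133, 2341, 6774, 4747, 28986]
[period 4]
Births: 2341 * 0.41 = 960
Group 2: 3133 * 0.958 = 3001
Group 3: 2341 * 0.952 = 2229
Group 4: 6774 * 0.944 = 6395
Group 5: 4747 * 0.923 + 28986 * 0.663 = 4381 + 19218 = 23599
Net migration: Group 2 + 60 → 3061; Group 3 − 500 → 1729
→ [960, 3061, 1729, 6395, 23599]

960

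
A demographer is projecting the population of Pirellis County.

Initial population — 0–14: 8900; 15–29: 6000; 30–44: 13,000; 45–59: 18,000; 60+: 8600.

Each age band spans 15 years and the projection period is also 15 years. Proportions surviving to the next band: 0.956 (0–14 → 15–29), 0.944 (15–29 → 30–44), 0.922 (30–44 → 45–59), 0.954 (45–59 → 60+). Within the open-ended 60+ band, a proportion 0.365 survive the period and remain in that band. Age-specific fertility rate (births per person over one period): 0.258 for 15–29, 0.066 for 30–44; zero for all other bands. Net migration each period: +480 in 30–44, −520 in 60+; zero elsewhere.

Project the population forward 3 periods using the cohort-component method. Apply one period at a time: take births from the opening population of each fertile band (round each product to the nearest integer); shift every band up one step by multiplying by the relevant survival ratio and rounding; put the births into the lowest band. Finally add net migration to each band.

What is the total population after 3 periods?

25646

After projecting period 1:
Births: 6000 * 0.258 = 1548, 13000 * 0.066 = 858 — total 2406
15–29: 8900 * 0.956 = 8508
30–44: 6000 * 0.944 = 5664
45–59: 13000 * 0.922 = 11986
60+: 18000 * 0.954 + 8600 * 0.365 = 17172 + 3139 = 20311
Net migration: 30–44 + 480 → 6144; 60+ − 520 → 19791
Giving 2406 / 8508 / 6144 / 11986 / 19791.
After projecting period 2:
Births: 8508 * 0.258 = 2195, 6144 * 0.066 = 406 — total 2601
15–29: 2406 * 0.956 = 2300
30–44: 8508 * 0.944 = 8032
45–59: 6144 * 0.922 = 5665
60+: 11986 * 0.954 + 19791 * 0.365 = 11435 + 7224 = 18659
Net migration: 30–44 + 480 → 8512; 60+ − 520 → 18139
Giving 2601 / 2300 / 8512 / 5665 / 18139.
After projecting period 3:
Births: 2300 * 0.258 = 593, 8512 * 0.066 = 562 — total 1155
15–29: 2601 * 0.956 = 2487
30–44: 2300 * 0.944 = 2171
45–59: 8512 * 0.922 = 7848
60+: 5665 * 0.954 + 18139 * 0.365 = 5404 + 6621 = 12025
Net migration: 30–44 + 480 → 2651; 60+ − 520 → 11505
Giving 1155 / 2487 / 2651 / 7848 / 11505.
Total after period 3: 1155 + 2487 + 2651 + 7848 + 11505 = 25646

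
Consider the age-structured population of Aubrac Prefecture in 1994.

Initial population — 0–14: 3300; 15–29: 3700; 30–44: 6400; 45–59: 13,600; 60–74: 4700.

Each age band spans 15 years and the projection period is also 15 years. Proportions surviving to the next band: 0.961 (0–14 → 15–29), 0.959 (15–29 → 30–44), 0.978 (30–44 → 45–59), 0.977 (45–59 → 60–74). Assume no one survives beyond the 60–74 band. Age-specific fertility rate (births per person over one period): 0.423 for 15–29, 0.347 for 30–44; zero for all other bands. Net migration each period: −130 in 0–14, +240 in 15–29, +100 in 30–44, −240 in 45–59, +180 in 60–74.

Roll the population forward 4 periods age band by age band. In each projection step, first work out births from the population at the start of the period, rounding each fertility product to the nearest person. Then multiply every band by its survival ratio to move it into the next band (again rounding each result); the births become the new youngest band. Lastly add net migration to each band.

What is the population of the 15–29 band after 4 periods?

2766

Period 1.
Births: 3700 × 0.423 = 1565, 6400 × 0.347 = 2221 — total 3786
15–29: 3300 × 0.961 = 3171
30–44: 3700 × 0.959 = 3548
45–59: 6400 × 0.978 = 6259
60–74: 13600 × 0.977 = 13287
Net migration: 0–14 − 130 → 3656; 15–29 + 240 → 3411; 30–44 + 100 → 3648; 45–59 − 240 → 6019; 60–74 + 180 → 13467
End of period: [3656, 3411, 3648, 6019, 13467]
Period 2.
Births: 3411 × 0.423 = 1443, 3648 × 0.347 = 1266 — total 2709
15–29: 3656 × 0.961 = 3513
30–44: 3411 × 0.959 = 3271
45–59: 3648 × 0.978 = 3568
60–74: 6019 × 0.977 = 5881
Net migration: 0–14 − 130 → 2579; 15–29 + 240 → 3753; 30–44 + 100 → 3371; 45–59 − 240 → 3328; 60–74 + 180 → 6061
End of period: [2579, 3753, 3371, 3328, 6061]
Period 3.
Births: 3753 × 0.423 = 1588, 3371 × 0.347 = 1170 — total 2758
15–29: 2579 × 0.961 = 2478
30–44: 3753 × 0.959 = 3599
45–59: 3371 × 0.978 = 3297
60–74: 3328 × 0.977 = 3251
Net migration: 0–14 − 130 → 2628; 15–29 + 240 → 2718; 30–44 + 100 → 3699; 45–59 − 240 → 3057; 60–74 + 180 → 3431
End of period: [2628, 2718, 3699, 3057, 3431]
Period 4.
Births: 2718 × 0.423 = 1150, 3699 × 0.347 = 1284 — total 2434
15–29: 2628 × 0.961 = 2526
30–44: 2718 × 0.959 = 2607
45–59: 3699 × 0.978 = 3618
60–74: 3057 × 0.977 = 2987
Net migration: 0–14 − 130 → 2304; 15–29 + 240 → 2766; 30–44 + 100 → 2707; 45–59 − 240 → 3378; 60–74 + 180 → 3167
End of period: [2304, 2766, 2707, 3378, 3167]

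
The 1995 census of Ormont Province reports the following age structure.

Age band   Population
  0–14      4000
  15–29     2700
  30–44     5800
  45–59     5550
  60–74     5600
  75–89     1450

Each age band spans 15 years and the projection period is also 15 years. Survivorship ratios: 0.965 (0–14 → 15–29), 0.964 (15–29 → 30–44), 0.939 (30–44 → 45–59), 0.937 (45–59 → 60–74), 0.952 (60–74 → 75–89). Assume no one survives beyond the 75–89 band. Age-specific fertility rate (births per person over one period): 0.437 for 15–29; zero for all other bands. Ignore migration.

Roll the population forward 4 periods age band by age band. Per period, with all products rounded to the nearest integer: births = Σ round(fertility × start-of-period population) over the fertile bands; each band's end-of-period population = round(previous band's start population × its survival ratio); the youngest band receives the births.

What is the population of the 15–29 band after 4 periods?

481

After projecting period 1:
Births: 2700 × 0.437 = 1180
15–29: 4000 × 0.965 = 3860
30–44: 2700 × 0.964 = 2603
45–59: 5800 × 0.939 = 5446
60–74: 5550 × 0.937 = 5200
75–89: 5600 × 0.952 = 5331
Giving 1180 / 3860 / 2603 / 5446 / 5200 / 5331.
After projecting period 2:
Births: 3860 × 0.437 = 1687
15–29: 1180 × 0.965 = 1139
30–44: 3860 × 0.964 = 3721
45–59: 2603 × 0.939 = 2444
60–74: 5446 × 0.937 = 5103
75–89: 5200 × 0.952 = 4950
Giving 1687 / 1139 / 3721 / 2444 / 5103 / 4950.
After projecting period 3:
Births: 1139 × 0.437 = 498
15–29: 1687 × 0.965 = 1628
30–44: 1139 × 0.964 = 1098
45–59: 3721 × 0.939 = 3494
60–74: 2444 × 0.937 = 2290
75–89: 5103 × 0.952 = 4858
Giving 498 / 1628 / 1098 / 3494 / 2290 / 4858.
After projecting period 4:
Births: 1628 × 0.437 = 711
15–29: 498 × 0.965 = 481
30–44: 1628 × 0.964 = 1569
45–59: 1098 × 0.939 = 1031
60–74: 3494 × 0.937 = 3274
75–89: 2290 × 0.952 = 2180
Giving 711 / 481 / 1569 / 1031 / 3274 / 2180.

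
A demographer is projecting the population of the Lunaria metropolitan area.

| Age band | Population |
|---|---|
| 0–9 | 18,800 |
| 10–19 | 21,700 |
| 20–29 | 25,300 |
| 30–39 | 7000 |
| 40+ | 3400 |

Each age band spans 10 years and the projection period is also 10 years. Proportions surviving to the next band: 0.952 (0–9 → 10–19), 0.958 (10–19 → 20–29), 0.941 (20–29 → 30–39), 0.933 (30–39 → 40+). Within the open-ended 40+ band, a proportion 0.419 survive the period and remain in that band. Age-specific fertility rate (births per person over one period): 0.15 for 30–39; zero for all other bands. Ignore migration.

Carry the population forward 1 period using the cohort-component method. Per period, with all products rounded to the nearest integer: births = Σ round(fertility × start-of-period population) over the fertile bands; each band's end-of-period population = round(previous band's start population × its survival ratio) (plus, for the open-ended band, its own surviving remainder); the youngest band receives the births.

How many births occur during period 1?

Numbering the bands 1..5 from youngest to oldest:
Period 1:
Births: 7000 * 0.15 = 1050
Band 2: 18800 * 0.952 = 17898
Band 3: 21700 * 0.958 = 20789
Band 4: 25300 * 0.941 = 23807
Band 5: 7000 * 0.933 + 3400 * 0.419 = 6531 + 1425 = 7956
Giving 1050 / 17898 / 20789 / 23807 / 7956.

1050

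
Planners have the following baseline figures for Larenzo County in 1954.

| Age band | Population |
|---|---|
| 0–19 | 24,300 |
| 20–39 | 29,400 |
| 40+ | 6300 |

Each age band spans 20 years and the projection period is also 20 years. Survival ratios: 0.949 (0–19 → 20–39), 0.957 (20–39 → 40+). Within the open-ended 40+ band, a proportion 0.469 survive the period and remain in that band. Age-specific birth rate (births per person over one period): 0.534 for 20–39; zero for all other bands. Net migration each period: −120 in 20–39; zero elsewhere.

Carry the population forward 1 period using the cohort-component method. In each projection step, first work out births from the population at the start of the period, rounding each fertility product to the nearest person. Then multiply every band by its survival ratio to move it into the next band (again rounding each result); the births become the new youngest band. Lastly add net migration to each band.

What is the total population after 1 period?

After projecting period 1:
Births: 29400 × 0.534 = 15700
20–39: 24300 × 0.949 = 23061
40+: 29400 × 0.957 + 6300 × 0.469 = 28136 + 2955 = 31091
Net migration: 20–39 − 120 → 22941
→ [15700, 22941, 31091]
Total after period 1: 15700 + 22941 + 31091 = 69732

69732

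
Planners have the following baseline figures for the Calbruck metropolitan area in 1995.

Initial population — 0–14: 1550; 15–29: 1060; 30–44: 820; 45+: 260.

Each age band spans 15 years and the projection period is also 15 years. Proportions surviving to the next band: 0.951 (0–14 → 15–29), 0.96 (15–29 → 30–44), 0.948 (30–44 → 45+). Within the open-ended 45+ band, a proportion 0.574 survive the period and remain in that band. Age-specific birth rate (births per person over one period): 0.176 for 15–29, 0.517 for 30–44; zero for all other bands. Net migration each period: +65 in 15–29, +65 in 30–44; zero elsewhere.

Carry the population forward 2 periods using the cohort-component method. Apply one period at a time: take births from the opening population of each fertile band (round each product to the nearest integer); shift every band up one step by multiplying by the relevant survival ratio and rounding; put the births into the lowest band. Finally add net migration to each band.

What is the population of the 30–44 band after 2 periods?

1542

Period 1.
Births: 1060 × 0.176 = 187 ; 820 × 0.517 = 424 ⇒ total 611
15–29: 1550 × 0.951 = 1474
30–44: 1060 × 0.96 = 1018
45+: 820 × 0.948 + 260 × 0.574 = 777 + 149 = 926
Net migration: 15–29 + 65 → 1539; 30–44 + 65 → 1083
End of period: [611, 1539, 1083, 926]
Period 2.
Births: 1539 × 0.176 = 271 ; 1083 × 0.517 = 560 ⇒ total 831
15–29: 611 × 0.951 = 581
30–44: 1539 × 0.96 = 1477
45+: 1083 × 0.948 + 926 × 0.574 = 1027 + 532 = 1559
Net migration: 15–29 + 65 → 646; 30–44 + 65 → 1542
End of period: [831, 646, 1542, 1559]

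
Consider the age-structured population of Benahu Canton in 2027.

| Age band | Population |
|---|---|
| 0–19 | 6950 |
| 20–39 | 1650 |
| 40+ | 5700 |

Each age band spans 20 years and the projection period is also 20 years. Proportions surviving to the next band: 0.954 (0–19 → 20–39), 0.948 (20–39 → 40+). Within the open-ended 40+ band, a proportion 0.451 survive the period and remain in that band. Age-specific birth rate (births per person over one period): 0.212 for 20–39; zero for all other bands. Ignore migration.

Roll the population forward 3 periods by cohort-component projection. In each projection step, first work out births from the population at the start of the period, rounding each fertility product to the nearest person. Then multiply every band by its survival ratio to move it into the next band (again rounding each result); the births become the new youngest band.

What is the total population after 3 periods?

Period 1:
Births: 1650 × 0.212 = 350
20–39: 6950 × 0.954 = 6630
40+: 1650 × 0.948 + 5700 × 0.451 = 1564 + 2571 = 4135
End of period: [350, 6630, 4135]
Period 2:
Births: 6630 × 0.212 = 1406
20–39: 350 × 0.954 = 334
40+: 6630 × 0.948 + 4135 × 0.451 = 6285 + 1865 = 8150
End of period: [1406, 334, 8150]
Period 3:
Births: 334 × 0.212 = 71
20–39: 1406 × 0.954 = 1341
40+: 334 × 0.948 + 8150 × 0.451 = 317 + 3676 = 3993
End of period: [71, 1341, 3993]
Total after period 3: 71 + 1341 + 3993 = 5405

5405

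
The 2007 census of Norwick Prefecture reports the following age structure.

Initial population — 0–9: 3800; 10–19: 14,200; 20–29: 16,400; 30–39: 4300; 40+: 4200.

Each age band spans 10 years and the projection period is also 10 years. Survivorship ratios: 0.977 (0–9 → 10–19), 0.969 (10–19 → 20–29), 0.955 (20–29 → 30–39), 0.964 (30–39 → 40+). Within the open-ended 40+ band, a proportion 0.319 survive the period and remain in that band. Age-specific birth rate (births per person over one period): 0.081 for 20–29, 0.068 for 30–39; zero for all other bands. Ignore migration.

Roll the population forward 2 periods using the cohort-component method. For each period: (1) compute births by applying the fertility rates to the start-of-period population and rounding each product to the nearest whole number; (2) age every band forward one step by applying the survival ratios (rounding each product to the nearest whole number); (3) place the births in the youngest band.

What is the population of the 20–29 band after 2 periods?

3598

Period 1.
Births: 16400 * 0.081 = 1328 ; 4300 * 0.068 = 292 — total 1620
10–19: 3800 * 0.977 = 3713
20–29: 14200 * 0.969 = 13760
30–39: 16400 * 0.955 = 15662
40+: 4300 * 0.964 + 4200 * 0.319 = 4145 + 1340 = 5485
Giving 1620 / 3713 / 13760 / 15662 / 5485.
Period 2.
Births: 13760 * 0.081 = 1115 ; 15662 * 0.068 = 1065 — total 2180
10–19: 1620 * 0.977 = 1583
20–29: 3713 * 0.969 = 3598
30–39: 13760 * 0.955 = 13141
40+: 15662 * 0.964 + 5485 * 0.319 = 15098 + 1750 = 16848
Giving 2180 / 1583 / 3598 / 13141 / 16848.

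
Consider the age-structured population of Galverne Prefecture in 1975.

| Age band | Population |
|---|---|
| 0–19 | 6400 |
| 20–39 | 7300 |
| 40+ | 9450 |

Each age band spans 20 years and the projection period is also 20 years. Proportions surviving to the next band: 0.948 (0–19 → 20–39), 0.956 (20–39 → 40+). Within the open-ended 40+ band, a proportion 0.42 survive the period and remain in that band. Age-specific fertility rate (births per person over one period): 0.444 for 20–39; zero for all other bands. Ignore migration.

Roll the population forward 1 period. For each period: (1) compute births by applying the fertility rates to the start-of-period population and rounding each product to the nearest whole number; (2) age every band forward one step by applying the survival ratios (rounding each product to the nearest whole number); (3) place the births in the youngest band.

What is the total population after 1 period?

20256

(Groups numbered youngest = 1 to oldest = 3.)
[period 1]
Births: 7300 × 0.444 = 3241
Group 2: 6400 × 0.948 = 6067
Group 3: 7300 × 0.956 + 9450 × 0.42 = 6979 + 3969 = 10948
Giving 3241 / 6067 / 10948.
Total after period 1: 3241 + 6067 + 10948 = 20256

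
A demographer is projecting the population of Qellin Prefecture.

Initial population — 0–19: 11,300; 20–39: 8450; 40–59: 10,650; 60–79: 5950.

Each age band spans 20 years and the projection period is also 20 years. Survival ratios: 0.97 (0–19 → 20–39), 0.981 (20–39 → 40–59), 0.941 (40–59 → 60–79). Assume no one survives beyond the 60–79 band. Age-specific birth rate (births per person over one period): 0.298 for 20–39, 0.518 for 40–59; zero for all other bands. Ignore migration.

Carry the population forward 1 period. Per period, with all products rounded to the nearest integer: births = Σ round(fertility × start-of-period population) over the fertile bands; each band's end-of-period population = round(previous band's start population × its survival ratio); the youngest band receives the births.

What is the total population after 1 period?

Numbering the bands 1..4 from youngest to oldest:
Period 1:
Births: 8450 × 0.298 = 2518 ; 10650 × 0.518 = 5517 — total 8035
Band 2: 11300 × 0.97 = 10961
Band 3: 8450 × 0.981 = 8289
Band 4: 10650 × 0.941 = 10022
Giving 8035 / 10961 / 8289 / 10022.
Total after period 1: 8035 + 10961 + 8289 + 10022 = 37307

37307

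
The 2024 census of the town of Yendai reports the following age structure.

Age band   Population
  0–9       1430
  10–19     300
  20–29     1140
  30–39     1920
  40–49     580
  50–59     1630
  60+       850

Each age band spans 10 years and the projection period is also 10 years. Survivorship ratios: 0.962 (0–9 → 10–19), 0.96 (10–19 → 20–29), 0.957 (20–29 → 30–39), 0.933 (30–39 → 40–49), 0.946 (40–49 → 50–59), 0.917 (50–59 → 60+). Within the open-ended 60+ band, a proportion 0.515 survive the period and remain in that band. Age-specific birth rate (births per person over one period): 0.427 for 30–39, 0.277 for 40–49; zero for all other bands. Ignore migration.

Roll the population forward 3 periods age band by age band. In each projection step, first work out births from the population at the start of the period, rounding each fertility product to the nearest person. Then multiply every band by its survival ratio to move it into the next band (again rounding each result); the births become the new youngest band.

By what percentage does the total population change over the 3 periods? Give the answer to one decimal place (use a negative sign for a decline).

(Bands numbered youngest = 1 to oldest = 7.)
After projecting period 1:
Births: 1920 × 0.427 = 820  |  580 × 0.277 = 161 ⇒ total 981
Band 2: 1430 × 0.962 = 1376
Band 3: 300 × 0.96 = 288
Band 4: 1140 × 0.957 = 1091
Band 5: 1920 × 0.933 = 1791
Band 6: 580 × 0.946 = 549
Band 7: 1630 × 0.917 + 850 × 0.515 = 1495 + 438 = 1933
End of period: [981, 1376, 288, 1091, 1791, 549, 1933]
After projecting period 2:
Births: 1091 × 0.427 = 466  |  1791 × 0.277 = 496 ⇒ total 962
Band 2: 981 × 0.962 = 944
Band 3: 1376 × 0.96 = 1321
Band 4: 288 × 0.957 = 276
Band 5: 1091 × 0.933 = 1018
Band 6: 1791 × 0.946 = 1694
Band 7: 549 × 0.917 + 1933 × 0.515 = 503 + 995 = 1498
End of period: [962, 944, 1321, 276, 1018, 1694, 1498]
After projecting period 3:
Births: 276 × 0.427 = 118  |  1018 × 0.277 = 282 ⇒ total 400
Band 2: 962 × 0.962 = 925
Band 3: 944 × 0.96 = 906
Band 4: 1321 × 0.957 = 1264
Band 5: 276 × 0.933 = 258
Band 6: 1018 × 0.946 = 963
Band 7: 1694 × 0.917 + 1498 × 0.515 = 1553 + 771 = 2324
End of period: [400, 925, 906, 1264, 258, 963, 2324]
Total: 7850 → 7040; change = -810; percentage change = -10.3%

-10.3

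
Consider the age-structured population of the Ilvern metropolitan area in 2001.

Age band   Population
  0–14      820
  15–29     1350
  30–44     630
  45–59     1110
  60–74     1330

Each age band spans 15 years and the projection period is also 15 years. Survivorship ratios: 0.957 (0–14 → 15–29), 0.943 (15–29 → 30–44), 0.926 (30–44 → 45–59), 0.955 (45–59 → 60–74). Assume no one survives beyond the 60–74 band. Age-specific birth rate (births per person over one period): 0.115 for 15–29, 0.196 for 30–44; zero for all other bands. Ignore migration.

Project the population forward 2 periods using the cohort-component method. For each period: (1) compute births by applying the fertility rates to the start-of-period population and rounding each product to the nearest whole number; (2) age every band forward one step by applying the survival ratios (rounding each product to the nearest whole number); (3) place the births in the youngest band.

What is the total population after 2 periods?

Numbering the bands 1..5 from youngest to oldest:
[period 1]
Births: 1350 * 0.115 = 155  |  630 * 0.196 = 123 → 278
Band 2: 820 * 0.957 = 785
Band 3: 1350 * 0.943 = 1273
Band 4: 630 * 0.926 = 583
Band 5: 1110 * 0.955 = 1060
Giving 278 / 785 / 1273 / 583 / 1060.
[period 2]
Births: 785 * 0.115 = 90  |  1273 * 0.196 = 250 → 340
Band 2: 278 * 0.957 = 266
Band 3: 785 * 0.943 = 740
Band 4: 1273 * 0.926 = 1179
Band 5: 583 * 0.955 = 557
Giving 340 / 266 / 740 / 1179 / 557.
Total after period 2: 340 + 266 + 740 + 1179 + 557 = 3082

3082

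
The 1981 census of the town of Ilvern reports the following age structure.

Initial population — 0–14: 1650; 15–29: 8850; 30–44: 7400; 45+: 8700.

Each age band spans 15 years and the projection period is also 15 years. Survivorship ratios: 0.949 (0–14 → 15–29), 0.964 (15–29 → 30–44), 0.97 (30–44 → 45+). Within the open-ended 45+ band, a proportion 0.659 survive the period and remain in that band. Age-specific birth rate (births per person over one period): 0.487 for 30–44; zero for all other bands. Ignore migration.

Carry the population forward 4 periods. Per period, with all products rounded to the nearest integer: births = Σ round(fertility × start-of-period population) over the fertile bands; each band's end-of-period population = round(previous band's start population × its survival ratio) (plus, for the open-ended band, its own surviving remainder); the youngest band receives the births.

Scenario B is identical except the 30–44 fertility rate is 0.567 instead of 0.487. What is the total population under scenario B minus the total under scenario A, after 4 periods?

1835

(Groups numbered youngest = 1 to oldest = 4.)
[period 1]
Births: 7400 * 0.487 = 3604
Group 2: 1650 * 0.949 = 1566
Group 3: 8850 * 0.964 = 8531
Group 4: 7400 * 0.97 + 8700 * 0.659 = 7178 + 5733 = 12911
Population now: 0–14=3604, 15–29=1566, 30–44=8531, 45+=12911
[period 2]
Births: 8531 * 0.487 = 4155
Group 2: 3604 * 0.949 = 3420
Group 3: 1566 * 0.964 = 1510
Group 4: 8531 * 0.97 + 12911 * 0.659 = 8275 + 8508 = 16783
Population now: 0–14=4155, 15–29=3420, 30–44=1510, 45+=16783
[period 3]
Births: 1510 * 0.487 = 735
Group 2: 4155 * 0.949 = 3943
Group 3: 3420 * 0.964 = 3297
Group 4: 1510 * 0.97 + 16783 * 0.659 = 1465 + 11060 = 12525
Population now: 0–14=735, 15–29=3943, 30–44=3297, 45+=12525
[period 4]
Births: 3297 * 0.487 = 1606
Group 2: 735 * 0.949 = 698
Group 3: 3943 * 0.964 = 3801
Group 4: 3297 * 0.97 + 12525 * 0.659 = 3198 + 8254 = 11452
Population now: 0–14=1606, 15–29=698, 30–44=3801, 45+=11452
Scenario A total after 4 periods: 17557
Scenario B projection —
[period 1]
Births: 7400 * 0.567 = 4196
Group 2: 1650 * 0.949 = 1566
Group 3: 8850 * 0.964 = 8531
Group 4: 7400 * 0.97 + 8700 * 0.659 = 7178 + 5733 = 12911
Population now: 0–14=4196, 15–29=1566, 30–44=8531, 45+=12911
[period 2]
Births: 8531 * 0.567 = 4837
Group 2: 4196 * 0.949 = 3982
Group 3: 1566 * 0.964 = 1510
Group 4: 8531 * 0.97 + 12911 * 0.659 = 8275 + 8508 = 16783
Population now: 0–14=4837, 15–29=3982, 30–44=1510, 45+=16783
[period 3]
Births: 1510 * 0.567 = 856
Group 2: 4837 * 0.949 = 4590
Group 3: 3982 * 0.964 = 3839
Group 4: 1510 * 0.97 + 16783 * 0.659 = 1465 + 11060 = 12525
Population now: 0–14=856, 15–29=4590, 30–44=3839, 45+=12525
[period 4]
Births: 3839 * 0.567 = 2177
Group 2: 856 * 0.949 = 812
Group 3: 4590 * 0.964 = 4425
Group 4: 3839 * 0.97 + 12525 * 0.659 = 3724 + 8254 = 11978
Population now: 0–14=2177, 15–29=812, 30–44=4425, 45+=11978
Scenario B total after 4 periods: 19392
Difference B − A = 19392 − 17557 = 1835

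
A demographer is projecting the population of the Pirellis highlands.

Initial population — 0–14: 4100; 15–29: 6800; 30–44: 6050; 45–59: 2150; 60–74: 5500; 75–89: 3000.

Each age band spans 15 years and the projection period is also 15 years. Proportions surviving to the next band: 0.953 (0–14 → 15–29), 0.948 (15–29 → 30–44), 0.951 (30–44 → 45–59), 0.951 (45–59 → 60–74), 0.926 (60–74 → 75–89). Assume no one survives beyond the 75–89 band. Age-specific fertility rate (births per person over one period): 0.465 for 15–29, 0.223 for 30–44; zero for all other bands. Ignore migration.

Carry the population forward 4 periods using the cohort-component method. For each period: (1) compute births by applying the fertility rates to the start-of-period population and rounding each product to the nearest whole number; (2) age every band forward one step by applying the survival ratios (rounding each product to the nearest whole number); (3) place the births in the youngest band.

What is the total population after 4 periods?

20607

Period 1:
Births: 6800 × 0.465 = 3162, 6050 × 0.223 = 1349 ⇒ total 4511
15–29: 4100 × 0.953 = 3907
30–44: 6800 × 0.948 = 6446
45–59: 6050 × 0.951 = 5754
60–74: 2150 × 0.951 = 2045
75–89: 5500 × 0.926 = 5093
Population now: 0–14=4511, 15–29=3907, 30–44=6446, 45–59=5754, 60–74=2045, 75–89=5093
Period 2:
Births: 3907 × 0.465 = 1817, 6446 × 0.223 = 1437 ⇒ total 3254
15–29: 4511 × 0.953 = 4299
30–44: 3907 × 0.948 = 3704
45–59: 6446 × 0.951 = 6130
60–74: 5754 × 0.951 = 5472
75–89: 2045 × 0.926 = 1894
Population now: 0–14=3254, 15–29=4299, 30–44=3704, 45–59=6130, 60–74=5472, 75–89=1894
Period 3:
Births: 4299 × 0.465 = 1999, 3704 × 0.223 = 826 ⇒ total 2825
15–29: 3254 × 0.953 = 3101
30–44: 4299 × 0.948 = 4075
45–59: 3704 × 0.951 = 3523
60–74: 6130 × 0.951 = 5830
75–89: 5472 × 0.926 = 5067
Population now: 0–14=2825, 15–29=3101, 30–44=4075, 45–59=3523, 60–74=5830, 75–89=5067
Period 4:
Births: 3101 × 0.465 = 1442, 4075 × 0.223 = 909 ⇒ total 2351
15–29: 2825 × 0.953 = 2692
30–44: 3101 × 0.948 = 2940
45–59: 4075 × 0.951 = 3875
60–74: 3523 × 0.951 = 3350
75–89: 5830 × 0.926 = 5399
Population now: 0–14=2351, 15–29=2692, 30–44=2940, 45–59=3875, 60–74=3350, 75–89=5399
Total after period 4: 2351 + 2692 + 2940 + 3875 + 3350 + 5399 = 20607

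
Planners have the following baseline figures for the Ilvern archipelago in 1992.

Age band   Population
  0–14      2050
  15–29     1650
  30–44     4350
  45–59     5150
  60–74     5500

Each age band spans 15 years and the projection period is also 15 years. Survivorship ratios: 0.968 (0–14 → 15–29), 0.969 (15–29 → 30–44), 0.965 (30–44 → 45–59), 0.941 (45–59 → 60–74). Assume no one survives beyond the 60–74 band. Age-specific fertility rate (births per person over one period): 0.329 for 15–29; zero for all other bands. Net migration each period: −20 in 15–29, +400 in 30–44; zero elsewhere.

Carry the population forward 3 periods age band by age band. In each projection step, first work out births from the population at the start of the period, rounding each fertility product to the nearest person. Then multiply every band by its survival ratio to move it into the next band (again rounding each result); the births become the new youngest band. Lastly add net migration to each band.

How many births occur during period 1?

Let band 1 be 0–14 through band 5 = 60–74.
[period 1]
Births: 1650 * 0.329 = 543
Band 2: 2050 * 0.968 = 1984
Band 3: 1650 * 0.969 = 1599
Band 4: 4350 * 0.965 = 4198
Band 5: 5150 * 0.941 = 4846
Net migration: Band 2 − 20 → 1964; Band 3 + 400 → 1999
End of period: [543, 1964, 1999, 4198, 4846]

543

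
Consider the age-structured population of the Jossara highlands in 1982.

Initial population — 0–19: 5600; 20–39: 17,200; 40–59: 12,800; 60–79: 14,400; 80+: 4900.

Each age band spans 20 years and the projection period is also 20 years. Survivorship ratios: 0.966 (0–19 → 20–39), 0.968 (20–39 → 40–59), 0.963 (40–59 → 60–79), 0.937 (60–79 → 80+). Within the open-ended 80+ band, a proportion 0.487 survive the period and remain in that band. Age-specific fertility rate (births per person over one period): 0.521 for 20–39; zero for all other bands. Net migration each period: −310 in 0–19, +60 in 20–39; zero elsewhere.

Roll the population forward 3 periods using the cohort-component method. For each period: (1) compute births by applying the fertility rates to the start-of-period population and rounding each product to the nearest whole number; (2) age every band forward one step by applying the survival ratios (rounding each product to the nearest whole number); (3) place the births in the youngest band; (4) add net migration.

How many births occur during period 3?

4385

[period 1]
Births: 17200 × 0.521 = 8961
20–39: 5600 × 0.966 = 5410
40–59: 17200 × 0.968 = 16650
60–79: 12800 × 0.963 = 12326
80+: 14400 × 0.937 + 4900 × 0.487 = 13493 + 2386 = 15879
Net migration: 0–19 − 310 → 8651; 20–39 + 60 → 5470
Giving 8651 / 5470 / 16650 / 12326 / 15879.
[period 2]
Births: 5470 × 0.521 = 2850
20–39: 8651 × 0.966 = 8357
40–59: 5470 × 0.968 = 5295
60–79: 16650 × 0.963 = 16034
80+: 12326 × 0.937 + 15879 × 0.487 = 11549 + 7733 = 19282
Net migration: 0–19 − 310 → 2540; 20–39 + 60 → 8417
Giving 2540 / 8417 / 5295 / 16034 / 19282.
[period 3]
Births: 8417 × 0.521 = 4385
20–39: 2540 × 0.966 = 2454
40–59: 8417 × 0.968 = 8148
60–79: 5295 × 0.963 = 5099
80+: 16034 × 0.937 + 19282 × 0.487 = 15024 + 9390 = 24414
Net migration: 0–19 − 310 → 4075; 20–39 + 60 → 2514
Giving 4075 / 2514 / 8148 / 5099 / 24414.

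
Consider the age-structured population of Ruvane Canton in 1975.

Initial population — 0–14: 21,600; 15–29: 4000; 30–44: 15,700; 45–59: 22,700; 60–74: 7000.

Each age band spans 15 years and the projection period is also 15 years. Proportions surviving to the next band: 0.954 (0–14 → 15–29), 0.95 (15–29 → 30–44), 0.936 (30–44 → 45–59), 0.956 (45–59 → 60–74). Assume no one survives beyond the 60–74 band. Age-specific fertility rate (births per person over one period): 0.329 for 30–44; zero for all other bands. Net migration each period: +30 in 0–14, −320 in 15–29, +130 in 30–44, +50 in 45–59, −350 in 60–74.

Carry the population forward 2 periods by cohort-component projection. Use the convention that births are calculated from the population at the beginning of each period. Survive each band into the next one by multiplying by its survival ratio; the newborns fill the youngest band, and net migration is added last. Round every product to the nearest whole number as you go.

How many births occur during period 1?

5165

— Period 1 —
Births: 15700 × 0.329 = 5165
15–29: 21600 × 0.954 = 20606
30–44: 4000 × 0.95 = 3800
45–59: 15700 × 0.936 = 14695
60–74: 22700 × 0.956 = 21701
Net migration: 0–14 + 30 → 5195; 15–29 − 320 → 20286; 30–44 + 130 → 3930; 45–59 + 50 → 14745; 60–74 − 350 → 21351
→ [5195, 20286, 3930, 14745, 21351]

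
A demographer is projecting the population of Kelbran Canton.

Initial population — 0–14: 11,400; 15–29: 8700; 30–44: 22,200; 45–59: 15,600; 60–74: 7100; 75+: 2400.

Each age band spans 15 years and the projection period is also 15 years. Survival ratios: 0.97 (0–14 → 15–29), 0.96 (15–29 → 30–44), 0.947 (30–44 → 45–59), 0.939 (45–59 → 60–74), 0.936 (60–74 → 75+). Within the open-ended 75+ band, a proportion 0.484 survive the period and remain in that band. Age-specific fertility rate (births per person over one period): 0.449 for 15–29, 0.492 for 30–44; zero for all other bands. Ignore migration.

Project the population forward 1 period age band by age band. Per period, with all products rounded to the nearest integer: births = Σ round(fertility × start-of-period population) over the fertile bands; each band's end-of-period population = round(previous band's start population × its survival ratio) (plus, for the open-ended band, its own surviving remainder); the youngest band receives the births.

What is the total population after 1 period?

Period 1:
Births: 8700 * 0.449 = 3906, 22200 * 0.492 = 10922 ⇒ total 14828
15–29: 11400 * 0.97 = 11058
30–44: 8700 * 0.96 = 8352
45–59: 22200 * 0.947 = 21023
60–74: 15600 * 0.939 = 14648
75+: 7100 * 0.936 + 2400 * 0.484 = 6646 + 1162 = 7808
→ [14828, 11058, 8352, 21023, 14648, 7808]
Total after period 1: 14828 + 11058 + 8352 + 21023 + 14648 + 7808 = 77717

77717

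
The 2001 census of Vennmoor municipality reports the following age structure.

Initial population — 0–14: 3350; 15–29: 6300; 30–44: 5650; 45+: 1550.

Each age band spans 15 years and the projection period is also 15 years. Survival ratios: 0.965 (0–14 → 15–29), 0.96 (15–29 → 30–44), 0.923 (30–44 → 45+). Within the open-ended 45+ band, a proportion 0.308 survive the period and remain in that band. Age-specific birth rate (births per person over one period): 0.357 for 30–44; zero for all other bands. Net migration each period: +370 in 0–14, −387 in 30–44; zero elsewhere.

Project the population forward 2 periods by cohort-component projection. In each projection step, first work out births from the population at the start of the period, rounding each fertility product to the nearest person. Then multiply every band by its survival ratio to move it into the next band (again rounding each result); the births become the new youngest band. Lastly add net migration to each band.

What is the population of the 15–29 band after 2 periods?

2303

After projecting period 1:
Births: 5650 * 0.357 = 2017
15–29: 3350 * 0.965 = 3233
30–44: 6300 * 0.96 = 6048
45+: 5650 * 0.923 + 1550 * 0.308 = 5215 + 477 = 5692
Net migration: 0–14 + 370 → 2387; 30–44 − 387 → 5661
→ [2387, 3233, 5661, 5692]
After projecting period 2:
Births: 5661 * 0.357 = 2021
15–29: 2387 * 0.965 = 2303
30–44: 3233 * 0.96 = 3104
45+: 5661 * 0.923 + 5692 * 0.308 = 5225 + 1753 = 6978
Net migration: 0–14 + 370 → 2391; 30–44 − 387 → 2717
→ [2391, 2303, 2717, 6978]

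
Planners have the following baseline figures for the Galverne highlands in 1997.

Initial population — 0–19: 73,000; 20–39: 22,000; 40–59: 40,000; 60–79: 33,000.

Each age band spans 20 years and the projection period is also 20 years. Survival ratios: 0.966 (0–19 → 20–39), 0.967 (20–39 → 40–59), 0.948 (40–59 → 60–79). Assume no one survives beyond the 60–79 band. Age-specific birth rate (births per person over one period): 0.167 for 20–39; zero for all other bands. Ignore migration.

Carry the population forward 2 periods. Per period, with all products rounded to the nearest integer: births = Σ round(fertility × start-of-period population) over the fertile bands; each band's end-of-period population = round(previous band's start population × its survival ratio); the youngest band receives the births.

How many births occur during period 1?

(Groups numbered youngest = 1 to oldest = 4.)
— Period 1 —
Births: 22000 * 0.167 = 3674
Group 2: 73000 * 0.966 = 70518
Group 3: 22000 * 0.967 = 21274
Group 4: 40000 * 0.948 = 37920
Giving 3674 / 70518 / 21274 / 37920.

3674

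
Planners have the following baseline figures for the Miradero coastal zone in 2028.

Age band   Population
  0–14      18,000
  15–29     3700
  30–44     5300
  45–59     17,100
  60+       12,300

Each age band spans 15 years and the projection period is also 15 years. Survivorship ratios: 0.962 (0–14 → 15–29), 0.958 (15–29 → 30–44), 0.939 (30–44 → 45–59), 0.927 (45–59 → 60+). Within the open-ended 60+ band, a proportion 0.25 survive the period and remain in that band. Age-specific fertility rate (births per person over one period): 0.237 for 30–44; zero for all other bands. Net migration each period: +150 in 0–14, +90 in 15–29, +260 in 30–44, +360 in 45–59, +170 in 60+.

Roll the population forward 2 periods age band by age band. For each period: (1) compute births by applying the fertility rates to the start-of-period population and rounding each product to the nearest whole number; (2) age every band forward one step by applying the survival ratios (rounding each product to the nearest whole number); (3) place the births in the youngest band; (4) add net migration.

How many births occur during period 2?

902

Call the groups 1 to 5, youngest first.
[period 1]
Births: 5300 * 0.237 = 1256
Group 2: 18000 * 0.962 = 17316
Group 3: 3700 * 0.958 = 3545
Group 4: 5300 * 0.939 = 4977
Group 5: 17100 * 0.927 + 12300 * 0.25 = 15852 + 3075 = 18927
Net migration: Group 1 + 150 → 1406; Group 2 + 90 → 17406; Group 3 + 260 → 3805; Group 4 + 360 → 5337; Group 5 + 170 → 19097
End of period: [1406, 17406, 3805, 5337, 19097]
[period 2]
Births: 3805 * 0.237 = 902
Group 2: 1406 * 0.962 = 1353
Group 3: 17406 * 0.958 = 16675
Group 4: 3805 * 0.939 = 3573
Group 5: 5337 * 0.927 + 19097 * 0.25 = 4947 + 4774 = 9721
Net migration: Group 1 + 150 → 1052; Group 2 + 90 → 1443; Group 3 + 260 → 16935; Group 4 + 360 → 3933; Group 5 + 170 → 9891
End of period: [1052, 1443, 16935, 3933, 9891]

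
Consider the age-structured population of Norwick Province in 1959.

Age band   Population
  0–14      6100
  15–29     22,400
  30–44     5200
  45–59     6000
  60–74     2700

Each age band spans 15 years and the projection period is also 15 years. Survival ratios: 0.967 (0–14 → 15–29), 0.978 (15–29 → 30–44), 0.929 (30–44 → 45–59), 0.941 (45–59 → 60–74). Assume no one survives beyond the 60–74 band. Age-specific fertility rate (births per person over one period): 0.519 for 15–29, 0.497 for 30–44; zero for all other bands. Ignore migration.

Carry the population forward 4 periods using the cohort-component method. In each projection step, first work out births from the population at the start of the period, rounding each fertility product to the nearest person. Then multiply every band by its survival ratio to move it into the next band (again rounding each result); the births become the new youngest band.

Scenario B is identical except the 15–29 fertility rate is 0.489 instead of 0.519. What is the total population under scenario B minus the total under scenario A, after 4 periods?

Call the bands 1 to 5, youngest first.
Period 1.
Births: 22400 × 0.519 = 11626 ; 5200 × 0.497 = 2584 → total 14210
Band 2: 6100 × 0.967 = 5899
Band 3: 22400 × 0.978 = 21907
Band 4: 5200 × 0.929 = 4831
Band 5: 6000 × 0.941 = 5646
End of period: [14210, 5899, 21907, 4831, 5646]
Period 2.
Births: 5899 × 0.519 = 3062 ; 21907 × 0.497 = 10888 → total 13950
Band 2: 14210 × 0.967 = 13741
Band 3: 5899 × 0.978 = 5769
Band 4: 21907 × 0.929 = 20352
Band 5: 4831 × 0.941 = 4546
End of period: [13950, 13741, 5769, 20352, 4546]
Period 3.
Births: 13741 × 0.519 = 7132 ; 5769 × 0.497 = 2867 → total 9999
Band 2: 13950 × 0.967 = 13490
Band 3: 13741 × 0.978 = 13439
Band 4: 5769 × 0.929 = 5359
Band 5: 20352 × 0.941 = 19151
End of period: [9999, 13490, 13439, 5359, 19151]
Period 4.
Births: 13490 × 0.519 = 7001 ; 13439 × 0.497 = 6679 → total 13680
Band 2: 9999 × 0.967 = 9669
Band 3: 13490 × 0.978 = 13193
Band 4: 13439 × 0.929 = 12485
Band 5: 5359 × 0.941 = 5043
End of period: [13680, 9669, 13193, 12485, 5043]
Scenario A total after 4 periods: 54070
Scenario B projection —
Period 1.
Births: 22400 × 0.489 = 10954 ; 5200 × 0.497 = 2584 → total 13538
Band 2: 6100 × 0.967 = 5899
Band 3: 22400 × 0.978 = 21907
Band 4: 5200 × 0.929 = 4831
Band 5: 6000 × 0.941 = 5646
End of period: [13538, 5899, 21907, 4831, 5646]
Period 2.
Births: 5899 × 0.489 = 2885 ; 21907 × 0.497 = 10888 → total 13773
Band 2: 13538 × 0.967 = 13091
Band 3: 5899 × 0.978 = 5769
Band 4: 21907 × 0.929 = 20352
Band 5: 4831 × 0.941 = 4546
End of period: [13773, 13091, 5769, 20352, 4546]
Period 3.
Births: 13091 × 0.489 = 6401 ; 5769 × 0.497 = 2867 → total 9268
Band 2: 13773 × 0.967 = 13318
Band 3: 13091 × 0.978 = 12803
Band 4: 5769 × 0.929 = 5359
Band 5: 20352 × 0.941 = 19151
End of period: [9268, 13318, 12803, 5359, 19151]
Period 4.
Births: 13318 × 0.489 = 6513 ; 12803 × 0.497 = 6363 → total 12876
Band 2: 9268 × 0.967 = 8962
Band 3: 13318 × 0.978 = 13025
Band 4: 12803 × 0.929 = 11894
Band 5: 5359 × 0.941 = 5043
End of period: [12876, 8962, 13025, 11894, 5043]
Scenario B total after 4 periods: 51800
Difference B − A = 51800 − 54070 = -2270

-2270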